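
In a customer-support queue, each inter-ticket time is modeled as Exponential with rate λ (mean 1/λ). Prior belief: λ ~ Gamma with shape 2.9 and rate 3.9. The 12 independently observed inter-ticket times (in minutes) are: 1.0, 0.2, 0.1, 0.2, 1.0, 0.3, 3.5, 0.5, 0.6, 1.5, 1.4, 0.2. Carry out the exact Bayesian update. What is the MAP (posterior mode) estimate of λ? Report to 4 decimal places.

0.9653

With a Gamma(shape α, rate β) prior on the exponential rate λ, the posterior after n observations with total T = Σxᵢ is Gamma(α+n, β+T).
Sum of observations T = 10.5 minutes; n = 12.
Posterior: Gamma(2.9+12, 3.9+10.5) = Gamma(14.9, 14.4).
Mode = (α−1)/β = 0.9653.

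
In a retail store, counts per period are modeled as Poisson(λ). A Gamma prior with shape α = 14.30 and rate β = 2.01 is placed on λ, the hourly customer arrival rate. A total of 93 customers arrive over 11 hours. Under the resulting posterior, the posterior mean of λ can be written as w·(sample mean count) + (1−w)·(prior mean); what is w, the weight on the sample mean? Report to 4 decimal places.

With a Gamma(shape α, rate β) prior, the Poisson likelihood is conjugate: the posterior is Gamma(α + ΣXᵢ, β + n).
Posterior mean = (α₀+S)/(β₀+n) = [n/(β₀+n)]·(S/n) + [β₀/(β₀+n)]·(α₀/β₀), so only n and β₀ enter the weight.
Weight on data w = n/(β₀+n) = 11/(2.01+11) = 11/13.01 = 0.8455.

0.8455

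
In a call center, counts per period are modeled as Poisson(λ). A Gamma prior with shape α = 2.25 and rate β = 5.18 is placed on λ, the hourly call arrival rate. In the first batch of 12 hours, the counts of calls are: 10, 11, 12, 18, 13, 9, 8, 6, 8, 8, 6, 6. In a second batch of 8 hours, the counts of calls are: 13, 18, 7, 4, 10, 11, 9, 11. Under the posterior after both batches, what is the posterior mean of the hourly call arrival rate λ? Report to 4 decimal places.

With a Gamma(shape α, rate β) prior, the Poisson likelihood is conjugate: the posterior is Gamma(α + ΣXᵢ, β + n).
Batch 1: sum of counts S = 115 over n = 12 hours.
After batch 1: Gamma(α+S, β+n) = Gamma(2.25+115, 5.18+12) = Gamma(117.25, 17.18).
Batch 2: sum of counts S = 83 over n = 8 hours.
After batch 2: Gamma(α+S, β+n) = Gamma(117.25+83, 17.18+8) = Gamma(200.25, 25.18).
Posterior mean = α/β = 200.25/25.18 = 7.9527.

7.9527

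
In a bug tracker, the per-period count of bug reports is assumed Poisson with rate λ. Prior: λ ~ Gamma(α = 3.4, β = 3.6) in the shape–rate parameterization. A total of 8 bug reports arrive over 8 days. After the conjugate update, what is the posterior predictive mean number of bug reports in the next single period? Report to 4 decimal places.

0.9828

With a Gamma(shape α, rate β) prior, the Poisson likelihood is conjugate: the posterior is Gamma(α + ΣXᵢ, β + n).
Posterior: Gamma(α+S, β+n) = Gamma(3.4+8, 3.6+8) = Gamma(11.4, 11.6).
The predictive distribution for one future period is NegBinom with mean α/β = 0.9828.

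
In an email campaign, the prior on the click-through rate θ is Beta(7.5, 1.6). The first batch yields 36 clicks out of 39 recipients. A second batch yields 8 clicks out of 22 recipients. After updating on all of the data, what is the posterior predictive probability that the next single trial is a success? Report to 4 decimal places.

0.7347

The Beta prior is conjugate to a Binomial/Bernoulli likelihood; the update adds successes to α and failures to β.
After batch 1: Beta(7.5+36, 1.6+3) = Beta(43.5, 4.6).
After batch 2: Beta(43.5+8, 4.6+14) = Beta(51.5, 18.6).
For a single future Bernoulli trial, P(success | data) = α/(α+β) = 0.7347.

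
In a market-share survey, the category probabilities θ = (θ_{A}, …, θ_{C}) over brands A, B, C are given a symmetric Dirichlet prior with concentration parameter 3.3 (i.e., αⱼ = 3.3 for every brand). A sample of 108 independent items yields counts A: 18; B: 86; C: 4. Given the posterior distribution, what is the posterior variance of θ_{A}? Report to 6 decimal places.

0.001245

The Dirichlet prior is conjugate to the Multinomial likelihood: each posterior αⱼ = prior αⱼ + observed count nⱼ.
Posterior concentration: (21.3, 89.3, 7.3), total = 117.9.
Var[θ_j] = α_j(Σα−α_j)/((Σα)²(Σα+1)) = 21.3·96.6/(117.9²·118.9) = 0.001245.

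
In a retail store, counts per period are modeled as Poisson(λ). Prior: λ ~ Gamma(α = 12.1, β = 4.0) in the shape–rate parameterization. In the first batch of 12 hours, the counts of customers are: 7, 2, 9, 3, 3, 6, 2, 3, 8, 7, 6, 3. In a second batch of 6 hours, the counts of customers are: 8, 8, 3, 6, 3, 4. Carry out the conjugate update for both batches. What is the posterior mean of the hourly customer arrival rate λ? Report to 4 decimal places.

With a Gamma(shape α, rate β) prior, the Poisson likelihood is conjugate: the posterior is Gamma(α + ΣXᵢ, β + n).
Batch 1: sum of counts S = 59 over n = 12 hours.
After batch 1: Gamma(α+S, β+n) = Gamma(12.1+59, 4.0+12) = Gamma(71.1, 16.0).
Batch 2: sum of counts S = 32 over n = 6 hours.
After batch 2: Gamma(α+S, β+n) = Gamma(71.1+32, 16.0+6) = Gamma(103.1, 22.0).
Posterior mean = α/β = 103.1/22.0 = 4.6864.

4.6864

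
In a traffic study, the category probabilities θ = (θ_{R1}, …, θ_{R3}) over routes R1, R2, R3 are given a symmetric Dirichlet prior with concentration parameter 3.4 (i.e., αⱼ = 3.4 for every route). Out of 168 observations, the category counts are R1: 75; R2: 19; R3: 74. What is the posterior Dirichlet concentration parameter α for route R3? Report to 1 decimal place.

77.4

The Dirichlet prior is conjugate to the Multinomial likelihood: each posterior αⱼ = prior αⱼ + observed count nⱼ.
Posterior concentration: (78.4, 22.4, 77.4), total = 178.2.
α_{R3} = 3.4 + 74 = 77.4.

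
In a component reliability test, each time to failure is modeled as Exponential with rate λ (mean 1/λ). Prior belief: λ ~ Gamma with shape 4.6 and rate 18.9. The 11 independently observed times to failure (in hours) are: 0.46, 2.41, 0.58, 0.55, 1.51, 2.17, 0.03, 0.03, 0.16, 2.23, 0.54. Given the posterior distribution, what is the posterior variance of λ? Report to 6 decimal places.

0.017841

With a Gamma(shape α, rate β) prior on the exponential rate λ, the posterior after n observations with total T = Σxᵢ is Gamma(α+n, β+T).
Sum of observations T = 10.67 hours; n = 11.
Posterior: Gamma(4.6+11, 18.9+10.67) = Gamma(15.6, 29.57).
Var = α/β² = 0.017841.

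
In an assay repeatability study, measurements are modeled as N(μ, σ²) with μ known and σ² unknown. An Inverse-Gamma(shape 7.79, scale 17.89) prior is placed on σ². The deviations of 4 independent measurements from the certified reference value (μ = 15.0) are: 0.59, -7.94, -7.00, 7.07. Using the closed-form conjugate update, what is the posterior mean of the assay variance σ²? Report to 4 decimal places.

11.2717

With known mean μ and an Inverse-Gamma(α, β) prior on σ², the Normal likelihood is conjugate: posterior is Inv-Gamma(α + n/2, β + Σ(xᵢ−μ)²/2).
Σ(xᵢ−μ)² = (0.59)² + (-7.94)² + (-7.00)² + (7.07)² = 162.3766.
Posterior: Inv-Gamma(7.79 + 4/2, 17.89 + 162.3766/2) = Inv-Gamma(9.79, 99.07830).
E[σ²|data] = β/(α−1) = 99.07830/8.79 = 11.2717.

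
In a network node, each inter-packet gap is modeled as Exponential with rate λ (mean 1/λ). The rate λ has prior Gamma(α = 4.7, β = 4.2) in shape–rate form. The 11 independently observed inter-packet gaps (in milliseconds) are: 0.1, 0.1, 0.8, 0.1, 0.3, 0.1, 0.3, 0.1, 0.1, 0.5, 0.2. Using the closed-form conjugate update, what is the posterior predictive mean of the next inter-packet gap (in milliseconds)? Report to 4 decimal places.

With a Gamma(shape α, rate β) prior on the exponential rate λ, the posterior after n observations with total T = Σxᵢ is Gamma(α+n, β+T).
Sum of observations T = 2.7 milliseconds; n = 11.
Posterior: Gamma(4.7+11, 4.2+2.7) = Gamma(15.7, 6.9).
The predictive distribution for the next observation is Lomax; its mean is β/(α−1) = 6.9/14.7 = 0.4694.

0.4694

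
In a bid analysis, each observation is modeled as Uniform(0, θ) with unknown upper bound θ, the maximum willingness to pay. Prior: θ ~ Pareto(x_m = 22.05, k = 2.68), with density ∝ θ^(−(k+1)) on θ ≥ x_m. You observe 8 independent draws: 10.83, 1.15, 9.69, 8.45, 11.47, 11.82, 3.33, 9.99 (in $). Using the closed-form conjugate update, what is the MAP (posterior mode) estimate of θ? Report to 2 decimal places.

A Pareto(scale x_m, shape k) prior on the upper bound θ of Uniform(0, θ) is conjugate: posterior is Pareto(max(x_m, max xᵢ), k + n).
Sample maximum = 11.82; prior scale x_m = 22.05 → posterior scale = max = 22.05.
Posterior shape = 2.68 + 8 = 10.68.
The Pareto density is decreasing on [x_m, ∞), so the mode is x_m = 22.05.

22.05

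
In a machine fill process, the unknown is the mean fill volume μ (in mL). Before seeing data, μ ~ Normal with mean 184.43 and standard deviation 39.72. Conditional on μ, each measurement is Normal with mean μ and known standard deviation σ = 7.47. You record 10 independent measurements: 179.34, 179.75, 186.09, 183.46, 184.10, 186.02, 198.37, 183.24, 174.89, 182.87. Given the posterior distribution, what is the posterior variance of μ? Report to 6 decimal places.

For Normal data with known variance σ², a Normal(μ₀, σ₀²) prior on μ is conjugate. Posterior precision = 1/σ₀² + n/σ²; posterior mean is the precision-weighted average of μ₀ and x̄.
σ₀² = 39.72² = 1577.6784, σ² = 7.47² = 55.8009; σ² + n·σ₀² = 55.8009 + 10·1577.6784 = 15832.5849.
Posterior precision = 1/σ₀² + n/σ² = 1/1577.6784 + 10/55.8009 = (σ² + n·σ₀²)/(σ₀²σ²) = 15832.5849/(1577.6784·55.8009); posterior variance σₙ² = σ₀²σ²/(σ² + n·σ₀²) = 1577.6784·55.8009/15832.5849 = 5.560423.

5.560423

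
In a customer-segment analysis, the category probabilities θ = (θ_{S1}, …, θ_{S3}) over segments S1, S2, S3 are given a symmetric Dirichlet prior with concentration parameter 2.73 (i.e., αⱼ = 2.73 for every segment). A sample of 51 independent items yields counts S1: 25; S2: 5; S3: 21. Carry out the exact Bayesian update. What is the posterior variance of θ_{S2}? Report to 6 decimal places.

0.001886

The Dirichlet prior is conjugate to the Multinomial likelihood: each posterior αⱼ = prior αⱼ + observed count nⱼ.
Posterior concentration: (27.73, 7.73, 23.73), total = 59.19.
Var[θ_j] = α_j(Σα−α_j)/((Σα)²(Σα+1)) = 7.73·51.46/(59.19²·60.19) = 0.001886.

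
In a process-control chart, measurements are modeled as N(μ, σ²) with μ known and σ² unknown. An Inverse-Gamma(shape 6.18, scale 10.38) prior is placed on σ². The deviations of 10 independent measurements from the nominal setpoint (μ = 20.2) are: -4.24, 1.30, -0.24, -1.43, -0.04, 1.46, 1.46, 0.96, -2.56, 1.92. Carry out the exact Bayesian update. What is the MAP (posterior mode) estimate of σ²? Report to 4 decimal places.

2.3792

With known mean μ and an Inverse-Gamma(α, β) prior on σ², the Normal likelihood is conjugate: posterior is Inv-Gamma(α + n/2, β + Σ(xᵢ−μ)²/2).
Σ(xᵢ−μ)² = (-4.24)² + (1.30)² + (-0.24)² + (-1.43)² + (-0.04)² + (1.46)² + (1.46)² + (0.96)² + (-2.56)² + (1.92)² = 37.1965.
Posterior: Inv-Gamma(6.18 + 10/2, 10.38 + 37.1965/2) = Inv-Gamma(11.18, 28.97825).
Mode = β/(α+1) = 28.97825/12.18 = 2.3792.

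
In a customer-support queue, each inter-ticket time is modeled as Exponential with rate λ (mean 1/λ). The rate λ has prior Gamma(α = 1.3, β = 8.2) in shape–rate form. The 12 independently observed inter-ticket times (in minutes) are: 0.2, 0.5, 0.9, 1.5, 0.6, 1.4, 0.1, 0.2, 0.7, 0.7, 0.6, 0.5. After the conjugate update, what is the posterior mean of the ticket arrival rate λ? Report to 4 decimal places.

With a Gamma(shape α, rate β) prior on the exponential rate λ, the posterior after n observations with total T = Σxᵢ is Gamma(α+n, β+T).
Sum of observations T = 7.9 minutes; n = 12.
Posterior: Gamma(1.3+12, 8.2+7.9) = Gamma(13.3, 16.1).
Posterior mean of λ = α/β = 13.3/16.1 = 0.8261.

0.8261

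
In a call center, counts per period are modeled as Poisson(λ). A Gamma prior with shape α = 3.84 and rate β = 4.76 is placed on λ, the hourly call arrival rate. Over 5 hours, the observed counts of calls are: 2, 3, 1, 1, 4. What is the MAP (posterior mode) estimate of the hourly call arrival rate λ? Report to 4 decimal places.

With a Gamma(shape α, rate β) prior, the Poisson likelihood is conjugate: the posterior is Gamma(α + ΣXᵢ, β + n).
Sum of counts S = 11 over n = 5 hours.
Posterior: Gamma(α+S, β+n) = Gamma(3.84+11, 4.76+5) = Gamma(14.84, 9.76).
Mode of Gamma(α,β) for α≥1 is (α−1)/β = 13.84/9.76 = 1.4180.

1.4180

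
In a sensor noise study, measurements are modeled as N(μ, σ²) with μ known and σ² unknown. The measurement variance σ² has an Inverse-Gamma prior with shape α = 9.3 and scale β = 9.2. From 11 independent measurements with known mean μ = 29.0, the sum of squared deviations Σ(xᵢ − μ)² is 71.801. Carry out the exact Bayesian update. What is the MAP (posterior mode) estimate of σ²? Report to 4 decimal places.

2.8545

With known mean μ and an Inverse-Gamma(α, β) prior on σ², the Normal likelihood is conjugate: posterior is Inv-Gamma(α + n/2, β + Σ(xᵢ−μ)²/2).
Posterior: Inv-Gamma(9.3 + 11/2, 9.2 + 71.801/2) = Inv-Gamma(14.80, 45.1005).
Mode = β/(α+1) = 45.1005/15.80 = 2.8545.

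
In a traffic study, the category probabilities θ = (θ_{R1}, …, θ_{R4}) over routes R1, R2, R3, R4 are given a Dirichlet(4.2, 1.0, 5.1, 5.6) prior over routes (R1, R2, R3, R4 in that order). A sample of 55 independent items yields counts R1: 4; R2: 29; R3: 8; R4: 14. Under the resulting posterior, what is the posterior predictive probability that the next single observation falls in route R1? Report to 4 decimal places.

0.1157

The Dirichlet prior is conjugate to the Multinomial likelihood: each posterior αⱼ = prior αⱼ + observed count nⱼ.
Posterior concentration: (8.2, 30.0, 13.1, 19.6), total = 70.9.
P(next = R1 | data) = α_{R1}/Σα = 0.1157.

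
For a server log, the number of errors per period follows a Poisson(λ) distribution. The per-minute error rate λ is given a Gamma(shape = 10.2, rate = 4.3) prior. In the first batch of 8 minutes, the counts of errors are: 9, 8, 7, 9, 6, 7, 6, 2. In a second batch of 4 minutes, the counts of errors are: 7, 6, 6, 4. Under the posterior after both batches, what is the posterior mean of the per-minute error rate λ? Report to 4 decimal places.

With a Gamma(shape α, rate β) prior, the Poisson likelihood is conjugate: the posterior is Gamma(α + ΣXᵢ, β + n).
Batch 1: sum of counts S = 54 over n = 8 minutes.
After batch 1: Gamma(α+S, β+n) = Gamma(10.2+54, 4.3+8) = Gamma(64.2, 12.3).
Batch 2: sum of counts S = 23 over n = 4 minutes.
After batch 2: Gamma(α+S, β+n) = Gamma(64.2+23, 12.3+4) = Gamma(87.2, 16.3).
Posterior mean = α/β = 87.2/16.3 = 5.3497.

5.3497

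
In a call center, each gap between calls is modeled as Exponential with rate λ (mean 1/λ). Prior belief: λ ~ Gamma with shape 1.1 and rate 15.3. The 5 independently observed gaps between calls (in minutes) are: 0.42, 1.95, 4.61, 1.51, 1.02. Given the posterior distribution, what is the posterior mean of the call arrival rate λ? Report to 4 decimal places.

0.2459

With a Gamma(shape α, rate β) prior on the exponential rate λ, the posterior after n observations with total T = Σxᵢ is Gamma(α+n, β+T).
Sum of observations T = 9.51 minutes; n = 5.
Posterior: Gamma(1.1+5, 15.3+9.51) = Gamma(6.1, 24.81).
Posterior mean of λ = α/β = 6.1/24.81 = 0.2459.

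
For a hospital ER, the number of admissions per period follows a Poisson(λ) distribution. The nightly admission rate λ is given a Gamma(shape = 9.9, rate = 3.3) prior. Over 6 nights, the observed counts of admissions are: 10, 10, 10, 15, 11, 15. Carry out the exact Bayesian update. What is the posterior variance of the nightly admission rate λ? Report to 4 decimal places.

0.9354

With a Gamma(shape α, rate β) prior, the Poisson likelihood is conjugate: the posterior is Gamma(α + ΣXᵢ, β + n).
Sum of counts S = 71 over n = 6 nights.
Posterior: Gamma(α+S, β+n) = Gamma(9.9+71, 3.3+6) = Gamma(80.9, 9.3).
Var = α/β² = 80.9/9.3² = 0.9354.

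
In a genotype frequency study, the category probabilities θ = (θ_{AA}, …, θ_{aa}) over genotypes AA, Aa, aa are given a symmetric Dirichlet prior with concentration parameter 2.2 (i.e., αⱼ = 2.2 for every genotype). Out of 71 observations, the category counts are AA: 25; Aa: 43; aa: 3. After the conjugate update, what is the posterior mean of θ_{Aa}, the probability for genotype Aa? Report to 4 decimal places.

The Dirichlet prior is conjugate to the Multinomial likelihood: each posterior αⱼ = prior αⱼ + observed count nⱼ.
Posterior concentration: (27.2, 45.2, 5.2), total = 77.6.
E[θ_{Aa}|data] = α_{Aa}/Σα = 45.2/77.6 = 0.5825.

0.5825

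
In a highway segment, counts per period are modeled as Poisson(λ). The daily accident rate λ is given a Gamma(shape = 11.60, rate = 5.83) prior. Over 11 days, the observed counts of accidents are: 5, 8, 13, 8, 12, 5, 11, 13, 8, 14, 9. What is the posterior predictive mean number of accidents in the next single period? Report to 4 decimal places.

6.9875

With a Gamma(shape α, rate β) prior, the Poisson likelihood is conjugate: the posterior is Gamma(α + ΣXᵢ, β + n).
Sum of counts S = 106 over n = 11 days.
Posterior: Gamma(α+S, β+n) = Gamma(11.60+106, 5.83+11) = Gamma(117.60, 16.83).
The predictive distribution for one future period is NegBinom with mean α/β = 6.9875.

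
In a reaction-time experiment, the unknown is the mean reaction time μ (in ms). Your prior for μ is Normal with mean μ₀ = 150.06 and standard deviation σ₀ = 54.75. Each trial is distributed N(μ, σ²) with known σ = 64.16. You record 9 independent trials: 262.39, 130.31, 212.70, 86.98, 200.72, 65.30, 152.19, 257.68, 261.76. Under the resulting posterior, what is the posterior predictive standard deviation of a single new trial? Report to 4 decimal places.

For Normal data with known variance σ², a Normal(μ₀, σ₀²) prior on μ is conjugate. Posterior precision = 1/σ₀² + n/σ²; posterior mean is the precision-weighted average of μ₀ and x̄.
σ₀² = 54.75² = 2997.5625, σ² = 64.16² = 4116.5056; σ² + n·σ₀² = 4116.5056 + 9·2997.5625 = 31094.5681.
Posterior precision = 1/σ₀² + n/σ² = 1/2997.5625 + 9/4116.5056 = (σ² + n·σ₀²)/(σ₀²σ²) = 31094.5681/(2997.5625·4116.5056); posterior variance σₙ² = σ₀²σ²/(σ² + n·σ₀²) = 2997.5625·4116.5056/31094.5681 = 396.837248.
Predictive variance for one new observation = σₙ² + σ² = 2997.5625·4116.5056/31094.5681 + 4116.5056 = σ²·(σ₀² + 31094.5681)/31094.5681 = 4116.5056·34092.1306/31094.5681 = 4513.342848; SD = √(4116.5056·34092.1306/31094.5681) = 67.1814.

67.1814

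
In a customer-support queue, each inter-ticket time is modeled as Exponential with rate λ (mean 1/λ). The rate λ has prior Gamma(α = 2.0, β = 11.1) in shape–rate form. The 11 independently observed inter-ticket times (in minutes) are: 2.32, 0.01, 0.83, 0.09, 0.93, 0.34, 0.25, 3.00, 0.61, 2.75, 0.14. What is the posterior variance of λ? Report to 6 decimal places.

With a Gamma(shape α, rate β) prior on the exponential rate λ, the posterior after n observations with total T = Σxᵢ is Gamma(α+n, β+T).
Sum of observations T = 11.27 minutes; n = 11.
Posterior: Gamma(2.0+11, 11.1+11.27) = Gamma(13.0, 22.37).
Var = α/β² = 0.025978.

0.025978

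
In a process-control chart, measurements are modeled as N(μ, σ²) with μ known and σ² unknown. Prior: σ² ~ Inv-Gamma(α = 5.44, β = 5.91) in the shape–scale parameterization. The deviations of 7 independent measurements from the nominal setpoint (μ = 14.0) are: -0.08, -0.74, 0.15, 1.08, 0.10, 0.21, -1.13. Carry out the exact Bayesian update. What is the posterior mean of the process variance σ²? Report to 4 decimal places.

With known mean μ and an Inverse-Gamma(α, β) prior on σ², the Normal likelihood is conjugate: posterior is Inv-Gamma(α + n/2, β + Σ(xᵢ−μ)²/2).
Σ(xᵢ−μ)² = (-0.08)² + (-0.74)² + (0.15)² + (1.08)² + (0.10)² + (0.21)² + (-1.13)² = 3.0739.
Posterior: Inv-Gamma(5.44 + 7/2, 5.91 + 3.0739/2) = Inv-Gamma(8.94, 7.44695).
E[σ²|data] = β/(α−1) = 7.44695/7.94 = 0.9379.

0.9379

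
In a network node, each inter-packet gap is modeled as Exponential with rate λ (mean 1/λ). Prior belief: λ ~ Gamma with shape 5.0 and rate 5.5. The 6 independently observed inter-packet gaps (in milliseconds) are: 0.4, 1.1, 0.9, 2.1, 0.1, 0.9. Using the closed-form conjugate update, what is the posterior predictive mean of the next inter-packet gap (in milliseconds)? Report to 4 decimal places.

1.1000

With a Gamma(shape α, rate β) prior on the exponential rate λ, the posterior after n observations with total T = Σxᵢ is Gamma(α+n, β+T).
Sum of observations T = 5.5 milliseconds; n = 6.
Posterior: Gamma(5.0+6, 5.5+5.5) = Gamma(11.0, 11.0).
The predictive distribution for the next observation is Lomax; its mean is β/(α−1) = 11.0/10.0 = 1.1000.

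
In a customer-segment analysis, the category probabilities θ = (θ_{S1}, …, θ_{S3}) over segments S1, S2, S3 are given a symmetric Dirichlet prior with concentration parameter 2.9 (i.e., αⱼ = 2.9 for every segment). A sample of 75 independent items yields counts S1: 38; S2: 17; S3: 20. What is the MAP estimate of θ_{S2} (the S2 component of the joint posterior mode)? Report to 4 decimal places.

The Dirichlet prior is conjugate to the Multinomial likelihood: each posterior αⱼ = prior αⱼ + observed count nⱼ.
Posterior concentration: (40.9, 19.9, 22.9), total = 83.7.
Joint mode component: (α_{S2}−1)/(Σα−K) = 18.9/80.7 = 0.2342.

0.2342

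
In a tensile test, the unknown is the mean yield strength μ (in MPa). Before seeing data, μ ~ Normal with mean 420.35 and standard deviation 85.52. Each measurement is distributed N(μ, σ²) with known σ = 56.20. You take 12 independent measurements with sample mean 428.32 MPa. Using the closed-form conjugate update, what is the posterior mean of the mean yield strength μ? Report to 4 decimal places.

428.0431

For Normal data with known variance σ², a Normal(μ₀, σ₀²) prior on μ is conjugate. Posterior precision = 1/σ₀² + n/σ²; posterior mean is the precision-weighted average of μ₀ and x̄.
n·x̄ = 12·428.32 = 5139.84.
σ₀² = 85.52² = 7313.6704, σ² = 56.20² = 3158.44; σ² + n·σ₀² = 3158.44 + 12·7313.6704 = 90922.4848.
Posterior mean = (μ₀/σ₀² + n·x̄/σ²)/(1/σ₀² + n/σ²) = (σ²·μ₀ + σ₀²·n·x̄)/(σ² + n·σ₀²) = (3158.44·420.35 + 7313.6704·5139.84)/90922.4848 = 38918745.922736/90922.4848 = 428.0431.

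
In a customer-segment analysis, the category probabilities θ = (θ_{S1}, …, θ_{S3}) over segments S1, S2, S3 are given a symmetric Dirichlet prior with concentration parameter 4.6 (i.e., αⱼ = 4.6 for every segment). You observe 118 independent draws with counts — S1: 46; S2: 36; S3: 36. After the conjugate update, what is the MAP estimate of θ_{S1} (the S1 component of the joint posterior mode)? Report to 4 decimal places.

0.3851

The Dirichlet prior is conjugate to the Multinomial likelihood: each posterior αⱼ = prior αⱼ + observed count nⱼ.
Posterior concentration: (50.6, 40.6, 40.6), total = 131.8.
Joint mode component: (α_{S1}−1)/(Σα−K) = 49.6/128.8 = 0.3851.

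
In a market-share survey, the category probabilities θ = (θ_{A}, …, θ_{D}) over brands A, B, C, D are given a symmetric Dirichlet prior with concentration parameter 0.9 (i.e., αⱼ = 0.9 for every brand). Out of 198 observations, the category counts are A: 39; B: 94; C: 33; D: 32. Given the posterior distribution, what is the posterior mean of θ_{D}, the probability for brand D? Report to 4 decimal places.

The Dirichlet prior is conjugate to the Multinomial likelihood: each posterior αⱼ = prior αⱼ + observed count nⱼ.
Posterior concentration: (39.9, 94.9, 33.9, 32.9), total = 201.6.
E[θ_{D}|data] = α_{D}/Σα = 32.9/201.6 = 0.1632.

0.1632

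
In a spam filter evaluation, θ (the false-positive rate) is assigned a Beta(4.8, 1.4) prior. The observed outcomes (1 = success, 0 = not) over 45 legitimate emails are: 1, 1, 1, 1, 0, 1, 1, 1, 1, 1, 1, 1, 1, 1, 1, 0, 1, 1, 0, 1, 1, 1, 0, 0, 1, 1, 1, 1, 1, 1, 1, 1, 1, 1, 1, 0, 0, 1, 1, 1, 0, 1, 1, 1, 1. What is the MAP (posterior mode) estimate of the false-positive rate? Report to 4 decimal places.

The Beta prior is conjugate to a Binomial/Bernoulli likelihood; the update adds successes to α and failures to β.
Posterior: Beta(α+k, β+n−k) = Beta(4.8+37, 1.4+8) = Beta(41.8, 9.4).
Mode of Beta(a,b) for a,b>1 is (a−1)/(a+b−2) = 40.8/49.2 = 0.8293.

0.8293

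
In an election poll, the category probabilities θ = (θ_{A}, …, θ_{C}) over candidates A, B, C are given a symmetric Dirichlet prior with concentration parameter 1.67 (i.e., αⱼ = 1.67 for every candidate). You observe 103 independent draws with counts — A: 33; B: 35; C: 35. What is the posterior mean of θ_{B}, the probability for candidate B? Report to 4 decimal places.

0.3395

The Dirichlet prior is conjugate to the Multinomial likelihood: each posterior αⱼ = prior αⱼ + observed count nⱼ.
Posterior concentration: (34.67, 36.67, 36.67), total = 108.01.
E[θ_{B}|data] = α_{B}/Σα = 36.67/108.01 = 0.3395.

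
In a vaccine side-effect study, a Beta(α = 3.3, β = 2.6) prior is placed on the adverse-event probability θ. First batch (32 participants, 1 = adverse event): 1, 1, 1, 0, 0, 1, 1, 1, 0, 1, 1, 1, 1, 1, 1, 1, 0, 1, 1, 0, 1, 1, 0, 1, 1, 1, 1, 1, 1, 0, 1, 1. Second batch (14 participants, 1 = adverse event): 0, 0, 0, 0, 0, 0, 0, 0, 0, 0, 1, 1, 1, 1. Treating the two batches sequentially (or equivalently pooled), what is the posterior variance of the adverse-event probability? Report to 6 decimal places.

The Beta prior is conjugate to a Binomial/Bernoulli likelihood; the update adds successes to α and failures to β.
After batch 1: Beta(3.3+25, 2.6+7) = Beta(28.3, 9.6).
After batch 2: Beta(28.3+4, 9.6+10) = Beta(32.3, 19.6).
Var = αβ/((α+β)²(α+β+1)) = 32.3·19.6/(51.9²·52.9) = 0.004443.

0.004443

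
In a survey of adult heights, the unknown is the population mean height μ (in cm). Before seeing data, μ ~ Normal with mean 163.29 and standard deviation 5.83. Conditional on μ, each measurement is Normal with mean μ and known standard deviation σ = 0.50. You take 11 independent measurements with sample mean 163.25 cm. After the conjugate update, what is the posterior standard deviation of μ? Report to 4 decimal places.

For Normal data with known variance σ², a Normal(μ₀, σ₀²) prior on μ is conjugate. Posterior precision = 1/σ₀² + n/σ²; posterior mean is the precision-weighted average of μ₀ and x̄.
σ₀² = 5.83² = 33.9889, σ² = 0.50² = 0.25; σ² + n·σ₀² = 0.25 + 11·33.9889 = 374.1279.
Posterior precision = 1/σ₀² + n/σ² = 1/33.9889 + 11/0.25 = (σ² + n·σ₀²)/(σ₀²σ²) = 374.1279/(33.9889·0.25); posterior variance σₙ² = σ₀²σ²/(σ² + n·σ₀²) = 33.9889·0.25/374.1279 = 0.022712.
Posterior SD = √σₙ² = √(33.9889·0.25/374.1279) = 0.1507.

0.1507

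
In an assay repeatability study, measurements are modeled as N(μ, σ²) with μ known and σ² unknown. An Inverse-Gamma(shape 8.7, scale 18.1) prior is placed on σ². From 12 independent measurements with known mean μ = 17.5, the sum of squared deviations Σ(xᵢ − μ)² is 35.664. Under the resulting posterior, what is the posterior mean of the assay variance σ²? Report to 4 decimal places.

With known mean μ and an Inverse-Gamma(α, β) prior on σ², the Normal likelihood is conjugate: posterior is Inv-Gamma(α + n/2, β + Σ(xᵢ−μ)²/2).
Posterior: Inv-Gamma(8.7 + 12/2, 18.1 + 35.664/2) = Inv-Gamma(14.70, 35.9320).
E[σ²|data] = β/(α−1) = 35.9320/13.70 = 2.6228.

2.6228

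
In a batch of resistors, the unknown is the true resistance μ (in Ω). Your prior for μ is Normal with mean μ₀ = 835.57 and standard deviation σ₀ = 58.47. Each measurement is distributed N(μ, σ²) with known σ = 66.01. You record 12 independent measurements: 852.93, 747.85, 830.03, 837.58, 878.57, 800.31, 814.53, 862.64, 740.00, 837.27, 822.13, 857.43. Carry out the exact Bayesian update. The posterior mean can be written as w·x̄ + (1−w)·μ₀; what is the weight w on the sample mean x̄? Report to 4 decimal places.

For Normal data with known variance σ², a Normal(μ₀, σ₀²) prior on μ is conjugate. Posterior precision = 1/σ₀² + n/σ²; posterior mean is the precision-weighted average of μ₀ and x̄.
σ₀² = 58.47² = 3418.7409, σ² = 66.01² = 4357.3201. Prior precision 1/σ₀² = 1/3418.7409; data precision n/σ² = 12/4357.3201.
w = (n/σ²)/(1/σ₀² + n/σ²) = n·σ₀²/(σ² + n·σ₀²) = 12·3418.7409/(4357.3201 + 12·3418.7409) = 41024.8908/45382.2109 = 0.9040.

0.9040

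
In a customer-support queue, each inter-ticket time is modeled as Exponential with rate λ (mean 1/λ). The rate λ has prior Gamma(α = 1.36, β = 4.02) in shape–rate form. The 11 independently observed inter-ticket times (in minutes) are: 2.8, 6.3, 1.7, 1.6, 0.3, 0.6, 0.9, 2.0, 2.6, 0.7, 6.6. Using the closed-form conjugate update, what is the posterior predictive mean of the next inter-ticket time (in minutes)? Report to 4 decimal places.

2.6514

With a Gamma(shape α, rate β) prior on the exponential rate λ, the posterior after n observations with total T = Σxᵢ is Gamma(α+n, β+T).
Sum of observations T = 26.1 minutes; n = 11.
Posterior: Gamma(1.36+11, 4.02+26.1) = Gamma(12.36, 30.12).
The predictive distribution for the next observation is Lomax; its mean is β/(α−1) = 30.12/11.36 = 2.6514.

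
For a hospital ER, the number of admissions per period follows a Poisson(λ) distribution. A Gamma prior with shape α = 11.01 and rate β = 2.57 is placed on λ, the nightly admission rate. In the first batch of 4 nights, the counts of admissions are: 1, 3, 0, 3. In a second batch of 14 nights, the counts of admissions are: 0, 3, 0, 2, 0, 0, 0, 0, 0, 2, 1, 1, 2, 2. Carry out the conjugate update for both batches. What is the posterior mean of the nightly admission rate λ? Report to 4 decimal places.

1.5075

With a Gamma(shape α, rate β) prior, the Poisson likelihood is conjugate: the posterior is Gamma(α + ΣXᵢ, β + n).
Batch 1: sum of counts S = 7 over n = 4 nights.
After batch 1: Gamma(α+S, β+n) = Gamma(11.01+7, 2.57+4) = Gamma(18.01, 6.57).
Batch 2: sum of counts S = 13 over n = 14 nights.
After batch 2: Gamma(α+S, β+n) = Gamma(18.01+13, 6.57+14) = Gamma(31.01, 20.57).
Posterior mean = α/β = 31.01/20.57 = 1.5075.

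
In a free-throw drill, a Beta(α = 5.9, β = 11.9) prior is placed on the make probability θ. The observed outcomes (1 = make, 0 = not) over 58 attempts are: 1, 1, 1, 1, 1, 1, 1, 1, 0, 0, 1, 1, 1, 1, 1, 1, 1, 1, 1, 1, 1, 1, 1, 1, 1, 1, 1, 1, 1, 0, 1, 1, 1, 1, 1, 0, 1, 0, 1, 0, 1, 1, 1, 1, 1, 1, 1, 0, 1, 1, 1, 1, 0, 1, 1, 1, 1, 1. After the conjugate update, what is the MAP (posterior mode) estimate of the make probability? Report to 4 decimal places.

0.7439

The Beta prior is conjugate to a Binomial/Bernoulli likelihood; the update adds successes to α and failures to β.
Posterior: Beta(α+k, β+n−k) = Beta(5.9+50, 11.9+8) = Beta(55.9, 19.9).
Mode of Beta(a,b) for a,b>1 is (a−1)/(a+b−2) = 54.9/73.8 = 0.7439.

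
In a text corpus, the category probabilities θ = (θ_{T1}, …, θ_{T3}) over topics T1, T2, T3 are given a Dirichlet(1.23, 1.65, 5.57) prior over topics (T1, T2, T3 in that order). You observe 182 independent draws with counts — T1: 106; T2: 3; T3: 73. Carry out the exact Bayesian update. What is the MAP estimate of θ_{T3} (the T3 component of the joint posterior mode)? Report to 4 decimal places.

The Dirichlet prior is conjugate to the Multinomial likelihood: each posterior αⱼ = prior αⱼ + observed count nⱼ.
Posterior concentration: (107.23, 4.65, 78.57), total = 190.45.
Joint mode component: (α_{T3}−1)/(Σα−K) = 77.57/187.45 = 0.4138.

0.4138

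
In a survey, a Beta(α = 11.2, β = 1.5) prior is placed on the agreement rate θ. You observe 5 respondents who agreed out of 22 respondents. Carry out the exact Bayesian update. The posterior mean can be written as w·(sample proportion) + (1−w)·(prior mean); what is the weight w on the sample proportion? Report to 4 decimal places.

0.6340

The Beta prior is conjugate to a Binomial/Bernoulli likelihood; the update adds successes to α and failures to β.
Posterior mean = (α₀+k)/(α₀+β₀+n) = [n/(α₀+β₀+n)]·(k/n) + [(α₀+β₀)/(α₀+β₀+n)]·α₀/(α₀+β₀), so only n and the prior enter the weight.
The weight on the data is w = n/(α₀+β₀+n) = 22/(11.2+1.5+22) = 22/34.7 = 0.6340.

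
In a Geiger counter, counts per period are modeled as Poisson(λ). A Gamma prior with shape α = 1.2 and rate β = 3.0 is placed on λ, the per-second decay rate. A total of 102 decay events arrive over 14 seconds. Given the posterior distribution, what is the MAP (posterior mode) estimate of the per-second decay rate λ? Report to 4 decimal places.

6.0118

With a Gamma(shape α, rate β) prior, the Poisson likelihood is conjugate: the posterior is Gamma(α + ΣXᵢ, β + n).
Posterior: Gamma(α+S, β+n) = Gamma(1.2+102, 3.0+14) = Gamma(103.2, 17.0).
Mode of Gamma(α,β) for α≥1 is (α−1)/β = 102.2/17.0 = 6.0118.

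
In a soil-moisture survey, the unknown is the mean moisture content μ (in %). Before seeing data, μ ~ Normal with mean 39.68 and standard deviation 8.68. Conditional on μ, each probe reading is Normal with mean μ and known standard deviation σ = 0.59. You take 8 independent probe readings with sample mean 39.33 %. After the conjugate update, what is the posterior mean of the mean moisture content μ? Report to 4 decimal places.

For Normal data with known variance σ², a Normal(μ₀, σ₀²) prior on μ is conjugate. Posterior precision = 1/σ₀² + n/σ²; posterior mean is the precision-weighted average of μ₀ and x̄.
n·x̄ = 8·39.33 = 314.64.
σ₀² = 8.68² = 75.3424, σ² = 0.59² = 0.3481; σ² + n·σ₀² = 0.3481 + 8·75.3424 = 603.0873.
Posterior mean = (μ₀/σ₀² + n·x̄/σ²)/(1/σ₀² + n/σ²) = (σ²·μ₀ + σ₀²·n·x̄)/(σ² + n·σ₀²) = (0.3481·39.68 + 75.3424·314.64)/603.0873 = 23719.545344/603.0873 = 39.3302.

39.3302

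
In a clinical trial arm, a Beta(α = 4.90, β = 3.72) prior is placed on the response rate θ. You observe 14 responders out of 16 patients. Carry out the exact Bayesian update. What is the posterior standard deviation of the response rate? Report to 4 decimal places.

0.0834

The Beta prior is conjugate to a Binomial/Bernoulli likelihood; the update adds successes to α and failures to β.
Posterior: Beta(α+k, β+n−k) = Beta(4.90+14, 3.72+2) = Beta(18.90, 5.72).
Var = αβ/((α+β)²(α+β+1)) = 18.90·5.72/(24.62²·25.62) = 0.00696150; SD = √0.00696150 = 0.0834.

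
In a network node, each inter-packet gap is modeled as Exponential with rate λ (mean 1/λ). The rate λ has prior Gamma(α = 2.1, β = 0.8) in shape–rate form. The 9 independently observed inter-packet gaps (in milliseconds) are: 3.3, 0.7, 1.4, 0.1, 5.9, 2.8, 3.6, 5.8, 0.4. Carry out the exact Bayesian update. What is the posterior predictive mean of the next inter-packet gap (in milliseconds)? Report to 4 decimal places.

With a Gamma(shape α, rate β) prior on the exponential rate λ, the posterior after n observations with total T = Σxᵢ is Gamma(α+n, β+T).
Sum of observations T = 24.0 milliseconds; n = 9.
Posterior: Gamma(2.1+9, 0.8+24.0) = Gamma(11.1, 24.8).
The predictive distribution for the next observation is Lomax; its mean is β/(α−1) = 24.8/10.1 = 2.4554.

2.4554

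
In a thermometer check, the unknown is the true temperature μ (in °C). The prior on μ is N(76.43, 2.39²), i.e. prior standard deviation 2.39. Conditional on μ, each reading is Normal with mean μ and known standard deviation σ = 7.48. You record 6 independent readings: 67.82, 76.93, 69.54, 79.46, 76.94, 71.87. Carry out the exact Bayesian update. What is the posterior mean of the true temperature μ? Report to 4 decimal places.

For Normal data with known variance σ², a Normal(μ₀, σ₀²) prior on μ is conjugate. Posterior precision = 1/σ₀² + n/σ²; posterior mean is the precision-weighted average of μ₀ and x̄.
Σxᵢ = 67.82 + 76.93 + 69.54 + 79.46 + 76.94 + 71.87 = 442.56, so n·x̄ = 442.56.
σ₀² = 2.39² = 5.7121, σ² = 7.48² = 55.9504; σ² + n·σ₀² = 55.9504 + 6·5.7121 = 90.223.
Posterior mean = (μ₀/σ₀² + n·x̄/σ²)/(1/σ₀² + n/σ²) = (σ²·μ₀ + σ₀²·n·x̄)/(σ² + n·σ₀²) = (55.9504·76.43 + 5.7121·442.56)/90.223 = 6804.236048/90.223 = 75.4158.

75.4158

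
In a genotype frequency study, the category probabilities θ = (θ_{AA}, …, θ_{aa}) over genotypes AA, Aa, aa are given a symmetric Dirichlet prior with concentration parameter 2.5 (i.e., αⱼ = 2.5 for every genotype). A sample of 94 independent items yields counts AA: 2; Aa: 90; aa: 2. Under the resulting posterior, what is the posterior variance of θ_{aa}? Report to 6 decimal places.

0.000413

The Dirichlet prior is conjugate to the Multinomial likelihood: each posterior αⱼ = prior αⱼ + observed count nⱼ.
Posterior concentration: (4.5, 92.5, 4.5), total = 101.5.
Var[θ_j] = α_j(Σα−α_j)/((Σα)²(Σα+1)) = 4.5·97.0/(101.5²·102.5) = 0.000413.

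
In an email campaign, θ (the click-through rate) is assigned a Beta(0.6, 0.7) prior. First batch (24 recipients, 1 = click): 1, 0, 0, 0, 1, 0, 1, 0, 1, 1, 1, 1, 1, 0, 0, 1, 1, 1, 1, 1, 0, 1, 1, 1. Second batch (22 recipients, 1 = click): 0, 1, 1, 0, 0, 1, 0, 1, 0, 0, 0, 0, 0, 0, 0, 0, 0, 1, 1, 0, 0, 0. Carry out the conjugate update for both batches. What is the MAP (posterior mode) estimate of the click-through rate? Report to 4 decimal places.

0.4768

The Beta prior is conjugate to a Binomial/Bernoulli likelihood; the update adds successes to α and failures to β.
After batch 1: Beta(0.6+16, 0.7+8) = Beta(16.6, 8.7).
After batch 2: Beta(16.6+6, 8.7+16) = Beta(22.6, 24.7).
Mode of Beta(a,b) for a,b>1 is (a−1)/(a+b−2) = 21.6/45.3 = 0.4768.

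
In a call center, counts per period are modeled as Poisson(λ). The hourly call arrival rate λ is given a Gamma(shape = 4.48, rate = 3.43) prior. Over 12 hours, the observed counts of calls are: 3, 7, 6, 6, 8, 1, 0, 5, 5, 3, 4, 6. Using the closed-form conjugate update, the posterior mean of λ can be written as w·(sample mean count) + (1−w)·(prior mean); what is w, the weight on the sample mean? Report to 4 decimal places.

With a Gamma(shape α, rate β) prior, the Poisson likelihood is conjugate: the posterior is Gamma(α + ΣXᵢ, β + n).
Posterior mean = (α₀+S)/(β₀+n) = [n/(β₀+n)]·(S/n) + [β₀/(β₀+n)]·(α₀/β₀), so only n and β₀ enter the weight.
Weight on data w = n/(β₀+n) = 12/(3.43+12) = 12/15.43 = 0.7777.

0.7777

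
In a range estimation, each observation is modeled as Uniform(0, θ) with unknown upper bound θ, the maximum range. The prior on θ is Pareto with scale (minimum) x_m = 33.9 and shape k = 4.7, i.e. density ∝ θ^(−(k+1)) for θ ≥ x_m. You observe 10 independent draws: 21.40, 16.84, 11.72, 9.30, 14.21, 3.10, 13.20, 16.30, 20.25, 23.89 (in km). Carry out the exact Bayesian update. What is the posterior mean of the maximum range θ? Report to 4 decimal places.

A Pareto(scale x_m, shape k) prior on the upper bound θ of Uniform(0, θ) is conjugate: posterior is Pareto(max(x_m, max xᵢ), k + n).
Sample maximum = 23.89; prior scale x_m = 33.9 → posterior scale = max = 33.90.
Posterior shape = 4.7 + 10 = 14.7.
E[θ|data] = k·x_m/(k−1) = 14.7·33.90/13.7 = 36.3745.

36.3745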